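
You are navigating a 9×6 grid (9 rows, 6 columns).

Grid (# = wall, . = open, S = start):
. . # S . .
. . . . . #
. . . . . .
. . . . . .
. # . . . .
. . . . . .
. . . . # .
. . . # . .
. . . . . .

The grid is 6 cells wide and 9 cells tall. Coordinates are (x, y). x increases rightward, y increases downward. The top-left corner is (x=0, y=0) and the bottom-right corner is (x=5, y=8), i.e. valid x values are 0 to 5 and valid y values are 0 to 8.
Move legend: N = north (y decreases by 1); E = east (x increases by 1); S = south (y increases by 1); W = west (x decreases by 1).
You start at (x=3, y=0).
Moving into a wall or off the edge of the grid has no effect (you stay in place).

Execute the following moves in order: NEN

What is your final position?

Start: (x=3, y=0)
  N (north): blocked, stay at (x=3, y=0)
  E (east): (x=3, y=0) -> (x=4, y=0)
  N (north): blocked, stay at (x=4, y=0)
Final: (x=4, y=0)

Answer: Final position: (x=4, y=0)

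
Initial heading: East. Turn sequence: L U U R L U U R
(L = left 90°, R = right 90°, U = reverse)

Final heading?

Answer: Final heading: East

Derivation:
Start: East
  L (left (90° counter-clockwise)) -> North
  U (U-turn (180°)) -> South
  U (U-turn (180°)) -> North
  R (right (90° clockwise)) -> East
  L (left (90° counter-clockwise)) -> North
  U (U-turn (180°)) -> South
  U (U-turn (180°)) -> North
  R (right (90° clockwise)) -> East
Final: East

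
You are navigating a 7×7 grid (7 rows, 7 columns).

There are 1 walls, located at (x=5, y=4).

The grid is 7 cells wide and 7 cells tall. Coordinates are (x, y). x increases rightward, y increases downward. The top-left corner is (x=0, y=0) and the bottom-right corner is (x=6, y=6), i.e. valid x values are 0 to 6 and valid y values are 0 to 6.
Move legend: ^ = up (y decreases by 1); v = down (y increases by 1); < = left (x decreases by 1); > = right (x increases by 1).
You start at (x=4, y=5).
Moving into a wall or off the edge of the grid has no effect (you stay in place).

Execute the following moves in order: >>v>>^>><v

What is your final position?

Start: (x=4, y=5)
  > (right): (x=4, y=5) -> (x=5, y=5)
  > (right): (x=5, y=5) -> (x=6, y=5)
  v (down): (x=6, y=5) -> (x=6, y=6)
  > (right): blocked, stay at (x=6, y=6)
  > (right): blocked, stay at (x=6, y=6)
  ^ (up): (x=6, y=6) -> (x=6, y=5)
  > (right): blocked, stay at (x=6, y=5)
  > (right): blocked, stay at (x=6, y=5)
  < (left): (x=6, y=5) -> (x=5, y=5)
  v (down): (x=5, y=5) -> (x=5, y=6)
Final: (x=5, y=6)

Answer: Final position: (x=5, y=6)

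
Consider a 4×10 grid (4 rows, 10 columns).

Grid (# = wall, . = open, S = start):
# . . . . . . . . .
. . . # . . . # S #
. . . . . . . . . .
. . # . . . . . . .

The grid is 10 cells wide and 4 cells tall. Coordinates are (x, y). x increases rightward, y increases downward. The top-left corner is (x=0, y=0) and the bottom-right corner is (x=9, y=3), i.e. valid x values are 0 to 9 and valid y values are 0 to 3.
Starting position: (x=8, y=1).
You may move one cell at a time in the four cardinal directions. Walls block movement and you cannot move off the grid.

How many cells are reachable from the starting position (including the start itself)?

BFS flood-fill from (x=8, y=1):
  Distance 0: (x=8, y=1)
  Distance 1: (x=8, y=0), (x=8, y=2)
  Distance 2: (x=7, y=0), (x=9, y=0), (x=7, y=2), (x=9, y=2), (x=8, y=3)
  Distance 3: (x=6, y=0), (x=6, y=2), (x=7, y=3), (x=9, y=3)
  Distance 4: (x=5, y=0), (x=6, y=1), (x=5, y=2), (x=6, y=3)
  Distance 5: (x=4, y=0), (x=5, y=1), (x=4, y=2), (x=5, y=3)
  Distance 6: (x=3, y=0), (x=4, y=1), (x=3, y=2), (x=4, y=3)
  Distance 7: (x=2, y=0), (x=2, y=2), (x=3, y=3)
  Distance 8: (x=1, y=0), (x=2, y=1), (x=1, y=2)
  Distance 9: (x=1, y=1), (x=0, y=2), (x=1, y=3)
  Distance 10: (x=0, y=1), (x=0, y=3)
Total reachable: 35 (grid has 35 open cells total)

Answer: Reachable cells: 35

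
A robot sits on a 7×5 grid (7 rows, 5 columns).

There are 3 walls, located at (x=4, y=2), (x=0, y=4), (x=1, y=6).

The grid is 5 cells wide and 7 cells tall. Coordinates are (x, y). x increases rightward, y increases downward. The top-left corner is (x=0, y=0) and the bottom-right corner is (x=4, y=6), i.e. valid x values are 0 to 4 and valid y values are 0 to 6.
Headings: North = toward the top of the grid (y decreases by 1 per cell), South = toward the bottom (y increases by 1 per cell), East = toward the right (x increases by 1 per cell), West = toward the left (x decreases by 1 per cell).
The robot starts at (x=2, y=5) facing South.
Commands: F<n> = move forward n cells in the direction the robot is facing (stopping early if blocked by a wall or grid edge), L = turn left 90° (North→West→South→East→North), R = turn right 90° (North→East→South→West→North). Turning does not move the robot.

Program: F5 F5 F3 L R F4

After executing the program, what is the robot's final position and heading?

Answer: Final position: (x=2, y=6), facing South

Derivation:
Start: (x=2, y=5), facing South
  F5: move forward 1/5 (blocked), now at (x=2, y=6)
  F5: move forward 0/5 (blocked), now at (x=2, y=6)
  F3: move forward 0/3 (blocked), now at (x=2, y=6)
  L: turn left, now facing East
  R: turn right, now facing South
  F4: move forward 0/4 (blocked), now at (x=2, y=6)
Final: (x=2, y=6), facing South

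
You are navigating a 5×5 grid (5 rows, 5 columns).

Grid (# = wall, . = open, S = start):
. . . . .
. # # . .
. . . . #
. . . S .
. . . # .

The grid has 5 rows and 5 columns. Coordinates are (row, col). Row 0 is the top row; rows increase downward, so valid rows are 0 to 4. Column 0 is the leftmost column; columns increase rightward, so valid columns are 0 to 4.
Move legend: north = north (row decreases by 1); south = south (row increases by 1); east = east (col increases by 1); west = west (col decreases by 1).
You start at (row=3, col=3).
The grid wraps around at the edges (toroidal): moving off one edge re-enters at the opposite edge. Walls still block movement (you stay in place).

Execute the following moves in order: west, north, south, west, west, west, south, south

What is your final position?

Answer: Final position: (row=0, col=4)

Derivation:
Start: (row=3, col=3)
  west (west): (row=3, col=3) -> (row=3, col=2)
  north (north): (row=3, col=2) -> (row=2, col=2)
  south (south): (row=2, col=2) -> (row=3, col=2)
  west (west): (row=3, col=2) -> (row=3, col=1)
  west (west): (row=3, col=1) -> (row=3, col=0)
  west (west): (row=3, col=0) -> (row=3, col=4)
  south (south): (row=3, col=4) -> (row=4, col=4)
  south (south): (row=4, col=4) -> (row=0, col=4)
Final: (row=0, col=4)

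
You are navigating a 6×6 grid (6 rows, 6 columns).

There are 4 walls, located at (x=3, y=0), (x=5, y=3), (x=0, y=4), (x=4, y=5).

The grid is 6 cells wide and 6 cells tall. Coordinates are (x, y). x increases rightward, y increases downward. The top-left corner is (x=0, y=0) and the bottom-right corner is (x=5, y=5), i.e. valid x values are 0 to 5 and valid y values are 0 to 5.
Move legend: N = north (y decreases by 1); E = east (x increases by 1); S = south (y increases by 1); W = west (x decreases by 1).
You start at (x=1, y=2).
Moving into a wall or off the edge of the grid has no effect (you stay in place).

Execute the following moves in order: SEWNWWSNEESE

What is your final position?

Answer: Final position: (x=3, y=3)

Derivation:
Start: (x=1, y=2)
  S (south): (x=1, y=2) -> (x=1, y=3)
  E (east): (x=1, y=3) -> (x=2, y=3)
  W (west): (x=2, y=3) -> (x=1, y=3)
  N (north): (x=1, y=3) -> (x=1, y=2)
  W (west): (x=1, y=2) -> (x=0, y=2)
  W (west): blocked, stay at (x=0, y=2)
  S (south): (x=0, y=2) -> (x=0, y=3)
  N (north): (x=0, y=3) -> (x=0, y=2)
  E (east): (x=0, y=2) -> (x=1, y=2)
  E (east): (x=1, y=2) -> (x=2, y=2)
  S (south): (x=2, y=2) -> (x=2, y=3)
  E (east): (x=2, y=3) -> (x=3, y=3)
Final: (x=3, y=3)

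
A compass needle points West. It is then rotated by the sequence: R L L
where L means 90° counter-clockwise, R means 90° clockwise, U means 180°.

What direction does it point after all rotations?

Answer: Final heading: South

Derivation:
Start: West
  R (right (90° clockwise)) -> North
  L (left (90° counter-clockwise)) -> West
  L (left (90° counter-clockwise)) -> South
Final: South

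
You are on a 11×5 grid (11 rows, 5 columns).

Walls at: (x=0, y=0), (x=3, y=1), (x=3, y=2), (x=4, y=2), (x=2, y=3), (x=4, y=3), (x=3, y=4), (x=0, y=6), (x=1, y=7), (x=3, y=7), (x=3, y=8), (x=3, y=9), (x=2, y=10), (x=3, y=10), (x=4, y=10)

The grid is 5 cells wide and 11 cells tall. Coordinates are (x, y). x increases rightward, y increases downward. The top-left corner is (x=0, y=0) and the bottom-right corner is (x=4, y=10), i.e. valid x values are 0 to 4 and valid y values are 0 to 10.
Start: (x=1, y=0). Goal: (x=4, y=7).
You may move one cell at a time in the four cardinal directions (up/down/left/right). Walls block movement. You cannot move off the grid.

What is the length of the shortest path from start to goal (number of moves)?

BFS from (x=1, y=0) until reaching (x=4, y=7):
  Distance 0: (x=1, y=0)
  Distance 1: (x=2, y=0), (x=1, y=1)
  Distance 2: (x=3, y=0), (x=0, y=1), (x=2, y=1), (x=1, y=2)
  Distance 3: (x=4, y=0), (x=0, y=2), (x=2, y=2), (x=1, y=3)
  Distance 4: (x=4, y=1), (x=0, y=3), (x=1, y=4)
  Distance 5: (x=0, y=4), (x=2, y=4), (x=1, y=5)
  Distance 6: (x=0, y=5), (x=2, y=5), (x=1, y=6)
  Distance 7: (x=3, y=5), (x=2, y=6)
  Distance 8: (x=4, y=5), (x=3, y=6), (x=2, y=7)
  Distance 9: (x=4, y=4), (x=4, y=6), (x=2, y=8)
  Distance 10: (x=4, y=7), (x=1, y=8), (x=2, y=9)  <- goal reached here
One shortest path (10 moves): (x=1, y=0) -> (x=1, y=1) -> (x=1, y=2) -> (x=1, y=3) -> (x=1, y=4) -> (x=2, y=4) -> (x=2, y=5) -> (x=3, y=5) -> (x=4, y=5) -> (x=4, y=6) -> (x=4, y=7)

Answer: Shortest path length: 10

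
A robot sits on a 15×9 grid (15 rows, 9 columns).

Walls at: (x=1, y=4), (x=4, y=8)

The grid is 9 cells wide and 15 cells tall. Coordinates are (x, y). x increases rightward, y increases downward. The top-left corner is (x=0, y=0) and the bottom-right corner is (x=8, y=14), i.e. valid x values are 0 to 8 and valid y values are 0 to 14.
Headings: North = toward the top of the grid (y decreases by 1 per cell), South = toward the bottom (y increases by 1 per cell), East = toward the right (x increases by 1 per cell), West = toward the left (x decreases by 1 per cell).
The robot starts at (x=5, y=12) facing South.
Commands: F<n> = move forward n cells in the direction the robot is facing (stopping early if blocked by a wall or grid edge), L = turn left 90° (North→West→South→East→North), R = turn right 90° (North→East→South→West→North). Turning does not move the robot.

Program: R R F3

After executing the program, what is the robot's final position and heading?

Answer: Final position: (x=5, y=9), facing North

Derivation:
Start: (x=5, y=12), facing South
  R: turn right, now facing West
  R: turn right, now facing North
  F3: move forward 3, now at (x=5, y=9)
Final: (x=5, y=9), facing North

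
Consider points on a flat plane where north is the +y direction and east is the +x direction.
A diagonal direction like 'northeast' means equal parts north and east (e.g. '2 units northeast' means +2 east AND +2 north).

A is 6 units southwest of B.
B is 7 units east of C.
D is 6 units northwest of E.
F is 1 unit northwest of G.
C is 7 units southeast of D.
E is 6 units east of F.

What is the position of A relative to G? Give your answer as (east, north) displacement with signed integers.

Place G at the origin (east=0, north=0).
  F is 1 unit northwest of G: delta (east=-1, north=+1); F at (east=-1, north=1).
  E is 6 units east of F: delta (east=+6, north=+0); E at (east=5, north=1).
  D is 6 units northwest of E: delta (east=-6, north=+6); D at (east=-1, north=7).
  C is 7 units southeast of D: delta (east=+7, north=-7); C at (east=6, north=0).
  B is 7 units east of C: delta (east=+7, north=+0); B at (east=13, north=0).
  A is 6 units southwest of B: delta (east=-6, north=-6); A at (east=7, north=-6).
Therefore A relative to G: (east=7, north=-6).

Answer: A is at (east=7, north=-6) relative to G.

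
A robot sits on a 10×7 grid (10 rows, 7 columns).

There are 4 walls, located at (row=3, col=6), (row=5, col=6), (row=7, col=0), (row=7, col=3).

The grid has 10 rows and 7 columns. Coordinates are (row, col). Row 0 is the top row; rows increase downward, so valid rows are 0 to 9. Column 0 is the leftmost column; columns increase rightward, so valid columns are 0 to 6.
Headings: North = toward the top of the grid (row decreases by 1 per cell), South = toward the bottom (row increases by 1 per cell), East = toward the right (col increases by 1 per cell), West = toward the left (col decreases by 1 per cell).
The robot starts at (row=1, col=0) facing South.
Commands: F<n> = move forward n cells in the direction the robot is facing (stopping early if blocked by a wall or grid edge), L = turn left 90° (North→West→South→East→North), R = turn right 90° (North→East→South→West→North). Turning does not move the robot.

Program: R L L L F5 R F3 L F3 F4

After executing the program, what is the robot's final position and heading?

Answer: Final position: (row=0, col=3), facing North

Derivation:
Start: (row=1, col=0), facing South
  R: turn right, now facing West
  L: turn left, now facing South
  L: turn left, now facing East
  L: turn left, now facing North
  F5: move forward 1/5 (blocked), now at (row=0, col=0)
  R: turn right, now facing East
  F3: move forward 3, now at (row=0, col=3)
  L: turn left, now facing North
  F3: move forward 0/3 (blocked), now at (row=0, col=3)
  F4: move forward 0/4 (blocked), now at (row=0, col=3)
Final: (row=0, col=3), facing North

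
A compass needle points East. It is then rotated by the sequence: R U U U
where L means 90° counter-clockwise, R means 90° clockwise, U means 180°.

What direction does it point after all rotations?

Start: East
  R (right (90° clockwise)) -> South
  U (U-turn (180°)) -> North
  U (U-turn (180°)) -> South
  U (U-turn (180°)) -> North
Final: North

Answer: Final heading: North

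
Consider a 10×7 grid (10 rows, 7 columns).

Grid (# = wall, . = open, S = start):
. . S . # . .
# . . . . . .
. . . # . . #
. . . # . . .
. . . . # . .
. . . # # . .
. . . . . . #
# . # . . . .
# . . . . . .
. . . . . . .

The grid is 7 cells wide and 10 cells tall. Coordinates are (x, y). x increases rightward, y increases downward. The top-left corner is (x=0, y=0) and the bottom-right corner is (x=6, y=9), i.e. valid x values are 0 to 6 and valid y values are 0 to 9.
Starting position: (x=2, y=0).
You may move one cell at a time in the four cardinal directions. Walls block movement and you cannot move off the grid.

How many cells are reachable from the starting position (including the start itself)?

Answer: Reachable cells: 58

Derivation:
BFS flood-fill from (x=2, y=0):
  Distance 0: (x=2, y=0)
  Distance 1: (x=1, y=0), (x=3, y=0), (x=2, y=1)
  Distance 2: (x=0, y=0), (x=1, y=1), (x=3, y=1), (x=2, y=2)
  Distance 3: (x=4, y=1), (x=1, y=2), (x=2, y=3)
  Distance 4: (x=5, y=1), (x=0, y=2), (x=4, y=2), (x=1, y=3), (x=2, y=4)
  Distance 5: (x=5, y=0), (x=6, y=1), (x=5, y=2), (x=0, y=3), (x=4, y=3), (x=1, y=4), (x=3, y=4), (x=2, y=5)
  Distance 6: (x=6, y=0), (x=5, y=3), (x=0, y=4), (x=1, y=5), (x=2, y=6)
  Distance 7: (x=6, y=3), (x=5, y=4), (x=0, y=5), (x=1, y=6), (x=3, y=6)
  Distance 8: (x=6, y=4), (x=5, y=5), (x=0, y=6), (x=4, y=6), (x=1, y=7), (x=3, y=7)
  Distance 9: (x=6, y=5), (x=5, y=6), (x=4, y=7), (x=1, y=8), (x=3, y=8)
  Distance 10: (x=5, y=7), (x=2, y=8), (x=4, y=8), (x=1, y=9), (x=3, y=9)
  Distance 11: (x=6, y=7), (x=5, y=8), (x=0, y=9), (x=2, y=9), (x=4, y=9)
  Distance 12: (x=6, y=8), (x=5, y=9)
  Distance 13: (x=6, y=9)
Total reachable: 58 (grid has 58 open cells total)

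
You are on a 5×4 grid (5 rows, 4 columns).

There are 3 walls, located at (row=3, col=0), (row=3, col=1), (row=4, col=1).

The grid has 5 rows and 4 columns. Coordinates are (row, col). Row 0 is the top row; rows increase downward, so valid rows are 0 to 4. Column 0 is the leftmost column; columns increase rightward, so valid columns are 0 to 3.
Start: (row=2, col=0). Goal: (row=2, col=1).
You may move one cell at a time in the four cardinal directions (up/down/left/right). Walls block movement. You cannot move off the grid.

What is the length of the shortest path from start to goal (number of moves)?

Answer: Shortest path length: 1

Derivation:
BFS from (row=2, col=0) until reaching (row=2, col=1):
  Distance 0: (row=2, col=0)
  Distance 1: (row=1, col=0), (row=2, col=1)  <- goal reached here
One shortest path (1 moves): (row=2, col=0) -> (row=2, col=1)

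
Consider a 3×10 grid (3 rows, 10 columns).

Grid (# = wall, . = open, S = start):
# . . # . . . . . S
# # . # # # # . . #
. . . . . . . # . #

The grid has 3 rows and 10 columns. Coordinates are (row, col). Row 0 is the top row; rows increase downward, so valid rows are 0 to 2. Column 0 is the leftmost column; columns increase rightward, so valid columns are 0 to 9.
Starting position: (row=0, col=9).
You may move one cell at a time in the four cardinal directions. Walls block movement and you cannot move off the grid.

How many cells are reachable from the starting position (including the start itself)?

Answer: Reachable cells: 9

Derivation:
BFS flood-fill from (row=0, col=9):
  Distance 0: (row=0, col=9)
  Distance 1: (row=0, col=8)
  Distance 2: (row=0, col=7), (row=1, col=8)
  Distance 3: (row=0, col=6), (row=1, col=7), (row=2, col=8)
  Distance 4: (row=0, col=5)
  Distance 5: (row=0, col=4)
Total reachable: 9 (grid has 19 open cells total)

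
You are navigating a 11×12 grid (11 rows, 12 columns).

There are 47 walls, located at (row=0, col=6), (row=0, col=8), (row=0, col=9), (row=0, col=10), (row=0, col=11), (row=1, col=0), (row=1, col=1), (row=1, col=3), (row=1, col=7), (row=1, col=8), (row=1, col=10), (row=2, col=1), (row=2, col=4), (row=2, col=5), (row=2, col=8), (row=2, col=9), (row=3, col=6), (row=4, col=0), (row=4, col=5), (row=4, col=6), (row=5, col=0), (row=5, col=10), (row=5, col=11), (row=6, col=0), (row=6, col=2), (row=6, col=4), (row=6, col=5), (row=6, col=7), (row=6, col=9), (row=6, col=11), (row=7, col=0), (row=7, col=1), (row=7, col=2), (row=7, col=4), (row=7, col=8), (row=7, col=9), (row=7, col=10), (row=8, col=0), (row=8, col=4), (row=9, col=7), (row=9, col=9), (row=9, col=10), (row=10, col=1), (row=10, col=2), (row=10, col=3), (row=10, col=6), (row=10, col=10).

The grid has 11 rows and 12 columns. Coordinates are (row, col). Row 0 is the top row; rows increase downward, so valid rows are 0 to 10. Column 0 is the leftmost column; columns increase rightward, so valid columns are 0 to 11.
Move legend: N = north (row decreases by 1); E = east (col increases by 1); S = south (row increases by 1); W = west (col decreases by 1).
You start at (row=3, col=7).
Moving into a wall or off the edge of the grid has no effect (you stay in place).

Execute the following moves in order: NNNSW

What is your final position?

Start: (row=3, col=7)
  N (north): (row=3, col=7) -> (row=2, col=7)
  N (north): blocked, stay at (row=2, col=7)
  N (north): blocked, stay at (row=2, col=7)
  S (south): (row=2, col=7) -> (row=3, col=7)
  W (west): blocked, stay at (row=3, col=7)
Final: (row=3, col=7)

Answer: Final position: (row=3, col=7)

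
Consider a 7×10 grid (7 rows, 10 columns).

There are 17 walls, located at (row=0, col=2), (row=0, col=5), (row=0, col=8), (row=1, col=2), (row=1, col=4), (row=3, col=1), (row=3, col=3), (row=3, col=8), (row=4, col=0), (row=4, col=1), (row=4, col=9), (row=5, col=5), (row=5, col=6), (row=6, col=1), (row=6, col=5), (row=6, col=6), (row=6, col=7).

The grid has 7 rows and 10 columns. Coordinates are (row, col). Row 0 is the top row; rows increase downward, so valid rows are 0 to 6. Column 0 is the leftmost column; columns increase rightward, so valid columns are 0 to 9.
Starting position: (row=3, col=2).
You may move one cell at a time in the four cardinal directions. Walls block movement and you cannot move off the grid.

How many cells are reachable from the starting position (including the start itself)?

Answer: Reachable cells: 53

Derivation:
BFS flood-fill from (row=3, col=2):
  Distance 0: (row=3, col=2)
  Distance 1: (row=2, col=2), (row=4, col=2)
  Distance 2: (row=2, col=1), (row=2, col=3), (row=4, col=3), (row=5, col=2)
  Distance 3: (row=1, col=1), (row=1, col=3), (row=2, col=0), (row=2, col=4), (row=4, col=4), (row=5, col=1), (row=5, col=3), (row=6, col=2)
  Distance 4: (row=0, col=1), (row=0, col=3), (row=1, col=0), (row=2, col=5), (row=3, col=0), (row=3, col=4), (row=4, col=5), (row=5, col=0), (row=5, col=4), (row=6, col=3)
  Distance 5: (row=0, col=0), (row=0, col=4), (row=1, col=5), (row=2, col=6), (row=3, col=5), (row=4, col=6), (row=6, col=0), (row=6, col=4)
  Distance 6: (row=1, col=6), (row=2, col=7), (row=3, col=6), (row=4, col=7)
  Distance 7: (row=0, col=6), (row=1, col=7), (row=2, col=8), (row=3, col=7), (row=4, col=8), (row=5, col=7)
  Distance 8: (row=0, col=7), (row=1, col=8), (row=2, col=9), (row=5, col=8)
  Distance 9: (row=1, col=9), (row=3, col=9), (row=5, col=9), (row=6, col=8)
  Distance 10: (row=0, col=9), (row=6, col=9)
Total reachable: 53 (grid has 53 open cells total)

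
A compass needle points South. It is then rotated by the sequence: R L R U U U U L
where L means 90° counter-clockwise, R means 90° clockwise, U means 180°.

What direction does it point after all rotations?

Start: South
  R (right (90° clockwise)) -> West
  L (left (90° counter-clockwise)) -> South
  R (right (90° clockwise)) -> West
  U (U-turn (180°)) -> East
  U (U-turn (180°)) -> West
  U (U-turn (180°)) -> East
  U (U-turn (180°)) -> West
  L (left (90° counter-clockwise)) -> South
Final: South

Answer: Final heading: South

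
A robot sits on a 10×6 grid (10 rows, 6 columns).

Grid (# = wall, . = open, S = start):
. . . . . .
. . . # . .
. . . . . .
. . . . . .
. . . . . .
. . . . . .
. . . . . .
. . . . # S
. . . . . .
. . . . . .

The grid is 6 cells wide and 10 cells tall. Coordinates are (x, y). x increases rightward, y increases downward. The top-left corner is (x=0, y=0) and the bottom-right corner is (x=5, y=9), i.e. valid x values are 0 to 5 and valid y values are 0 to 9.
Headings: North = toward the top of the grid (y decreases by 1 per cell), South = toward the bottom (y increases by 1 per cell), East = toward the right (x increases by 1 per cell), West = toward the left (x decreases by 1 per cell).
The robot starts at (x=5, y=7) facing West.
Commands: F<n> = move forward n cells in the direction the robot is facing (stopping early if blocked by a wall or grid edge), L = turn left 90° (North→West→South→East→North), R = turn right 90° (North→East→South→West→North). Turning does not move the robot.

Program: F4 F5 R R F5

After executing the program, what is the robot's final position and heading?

Start: (x=5, y=7), facing West
  F4: move forward 0/4 (blocked), now at (x=5, y=7)
  F5: move forward 0/5 (blocked), now at (x=5, y=7)
  R: turn right, now facing North
  R: turn right, now facing East
  F5: move forward 0/5 (blocked), now at (x=5, y=7)
Final: (x=5, y=7), facing East

Answer: Final position: (x=5, y=7), facing East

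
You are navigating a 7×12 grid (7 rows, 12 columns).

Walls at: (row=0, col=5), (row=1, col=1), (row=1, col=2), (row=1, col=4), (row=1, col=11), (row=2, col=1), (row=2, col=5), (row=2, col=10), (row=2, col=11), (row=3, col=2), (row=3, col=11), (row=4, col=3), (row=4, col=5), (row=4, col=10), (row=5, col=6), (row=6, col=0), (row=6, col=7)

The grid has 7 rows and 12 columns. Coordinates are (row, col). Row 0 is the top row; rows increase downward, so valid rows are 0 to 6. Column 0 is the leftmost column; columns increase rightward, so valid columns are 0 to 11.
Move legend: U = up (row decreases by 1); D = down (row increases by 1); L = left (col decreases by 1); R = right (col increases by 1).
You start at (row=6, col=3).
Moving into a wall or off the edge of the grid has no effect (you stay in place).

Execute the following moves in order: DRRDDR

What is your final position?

Start: (row=6, col=3)
  D (down): blocked, stay at (row=6, col=3)
  R (right): (row=6, col=3) -> (row=6, col=4)
  R (right): (row=6, col=4) -> (row=6, col=5)
  D (down): blocked, stay at (row=6, col=5)
  D (down): blocked, stay at (row=6, col=5)
  R (right): (row=6, col=5) -> (row=6, col=6)
Final: (row=6, col=6)

Answer: Final position: (row=6, col=6)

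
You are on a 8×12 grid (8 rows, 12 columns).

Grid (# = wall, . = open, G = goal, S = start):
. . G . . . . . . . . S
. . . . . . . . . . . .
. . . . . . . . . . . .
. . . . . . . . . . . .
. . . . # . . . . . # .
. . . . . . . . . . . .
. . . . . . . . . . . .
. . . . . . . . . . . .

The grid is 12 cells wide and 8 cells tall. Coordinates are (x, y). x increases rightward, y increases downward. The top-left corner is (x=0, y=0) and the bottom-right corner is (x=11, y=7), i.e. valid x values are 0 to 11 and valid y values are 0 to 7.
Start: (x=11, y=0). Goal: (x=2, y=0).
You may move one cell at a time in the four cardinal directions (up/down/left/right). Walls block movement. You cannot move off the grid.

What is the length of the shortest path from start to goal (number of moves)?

Answer: Shortest path length: 9

Derivation:
BFS from (x=11, y=0) until reaching (x=2, y=0):
  Distance 0: (x=11, y=0)
  Distance 1: (x=10, y=0), (x=11, y=1)
  Distance 2: (x=9, y=0), (x=10, y=1), (x=11, y=2)
  Distance 3: (x=8, y=0), (x=9, y=1), (x=10, y=2), (x=11, y=3)
  Distance 4: (x=7, y=0), (x=8, y=1), (x=9, y=2), (x=10, y=3), (x=11, y=4)
  Distance 5: (x=6, y=0), (x=7, y=1), (x=8, y=2), (x=9, y=3), (x=11, y=5)
  Distance 6: (x=5, y=0), (x=6, y=1), (x=7, y=2), (x=8, y=3), (x=9, y=4), (x=10, y=5), (x=11, y=6)
  Distance 7: (x=4, y=0), (x=5, y=1), (x=6, y=2), (x=7, y=3), (x=8, y=4), (x=9, y=5), (x=10, y=6), (x=11, y=7)
  Distance 8: (x=3, y=0), (x=4, y=1), (x=5, y=2), (x=6, y=3), (x=7, y=4), (x=8, y=5), (x=9, y=6), (x=10, y=7)
  Distance 9: (x=2, y=0), (x=3, y=1), (x=4, y=2), (x=5, y=3), (x=6, y=4), (x=7, y=5), (x=8, y=6), (x=9, y=7)  <- goal reached here
One shortest path (9 moves): (x=11, y=0) -> (x=10, y=0) -> (x=9, y=0) -> (x=8, y=0) -> (x=7, y=0) -> (x=6, y=0) -> (x=5, y=0) -> (x=4, y=0) -> (x=3, y=0) -> (x=2, y=0)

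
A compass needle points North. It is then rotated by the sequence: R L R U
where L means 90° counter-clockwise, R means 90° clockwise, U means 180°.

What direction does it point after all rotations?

Start: North
  R (right (90° clockwise)) -> East
  L (left (90° counter-clockwise)) -> North
  R (right (90° clockwise)) -> East
  U (U-turn (180°)) -> West
Final: West

Answer: Final heading: West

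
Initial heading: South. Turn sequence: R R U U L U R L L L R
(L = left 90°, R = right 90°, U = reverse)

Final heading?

Start: South
  R (right (90° clockwise)) -> West
  R (right (90° clockwise)) -> North
  U (U-turn (180°)) -> South
  U (U-turn (180°)) -> North
  L (left (90° counter-clockwise)) -> West
  U (U-turn (180°)) -> East
  R (right (90° clockwise)) -> South
  L (left (90° counter-clockwise)) -> East
  L (left (90° counter-clockwise)) -> North
  L (left (90° counter-clockwise)) -> West
  R (right (90° clockwise)) -> North
Final: North

Answer: Final heading: North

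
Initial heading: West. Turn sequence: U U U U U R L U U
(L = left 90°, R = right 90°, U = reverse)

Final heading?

Answer: Final heading: East

Derivation:
Start: West
  U (U-turn (180°)) -> East
  U (U-turn (180°)) -> West
  U (U-turn (180°)) -> East
  U (U-turn (180°)) -> West
  U (U-turn (180°)) -> East
  R (right (90° clockwise)) -> South
  L (left (90° counter-clockwise)) -> East
  U (U-turn (180°)) -> West
  U (U-turn (180°)) -> East
Final: East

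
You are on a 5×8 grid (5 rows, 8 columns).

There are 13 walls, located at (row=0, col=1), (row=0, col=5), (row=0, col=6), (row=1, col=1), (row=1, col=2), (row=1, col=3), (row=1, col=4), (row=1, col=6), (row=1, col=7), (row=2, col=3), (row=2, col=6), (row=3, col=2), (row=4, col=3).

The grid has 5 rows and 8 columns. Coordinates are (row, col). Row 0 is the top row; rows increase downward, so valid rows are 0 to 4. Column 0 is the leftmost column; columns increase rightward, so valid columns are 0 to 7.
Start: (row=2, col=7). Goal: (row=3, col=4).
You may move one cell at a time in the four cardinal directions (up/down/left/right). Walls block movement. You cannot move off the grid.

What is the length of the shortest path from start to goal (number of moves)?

Answer: Shortest path length: 4

Derivation:
BFS from (row=2, col=7) until reaching (row=3, col=4):
  Distance 0: (row=2, col=7)
  Distance 1: (row=3, col=7)
  Distance 2: (row=3, col=6), (row=4, col=7)
  Distance 3: (row=3, col=5), (row=4, col=6)
  Distance 4: (row=2, col=5), (row=3, col=4), (row=4, col=5)  <- goal reached here
One shortest path (4 moves): (row=2, col=7) -> (row=3, col=7) -> (row=3, col=6) -> (row=3, col=5) -> (row=3, col=4)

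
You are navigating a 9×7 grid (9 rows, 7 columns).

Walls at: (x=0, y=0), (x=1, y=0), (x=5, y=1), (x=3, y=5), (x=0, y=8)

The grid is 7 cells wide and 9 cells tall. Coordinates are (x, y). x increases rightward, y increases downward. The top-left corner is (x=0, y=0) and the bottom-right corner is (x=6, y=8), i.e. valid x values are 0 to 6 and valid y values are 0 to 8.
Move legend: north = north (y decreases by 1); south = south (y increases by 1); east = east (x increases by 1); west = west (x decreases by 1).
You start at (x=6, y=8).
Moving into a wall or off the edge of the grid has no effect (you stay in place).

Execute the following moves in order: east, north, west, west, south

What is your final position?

Start: (x=6, y=8)
  east (east): blocked, stay at (x=6, y=8)
  north (north): (x=6, y=8) -> (x=6, y=7)
  west (west): (x=6, y=7) -> (x=5, y=7)
  west (west): (x=5, y=7) -> (x=4, y=7)
  south (south): (x=4, y=7) -> (x=4, y=8)
Final: (x=4, y=8)

Answer: Final position: (x=4, y=8)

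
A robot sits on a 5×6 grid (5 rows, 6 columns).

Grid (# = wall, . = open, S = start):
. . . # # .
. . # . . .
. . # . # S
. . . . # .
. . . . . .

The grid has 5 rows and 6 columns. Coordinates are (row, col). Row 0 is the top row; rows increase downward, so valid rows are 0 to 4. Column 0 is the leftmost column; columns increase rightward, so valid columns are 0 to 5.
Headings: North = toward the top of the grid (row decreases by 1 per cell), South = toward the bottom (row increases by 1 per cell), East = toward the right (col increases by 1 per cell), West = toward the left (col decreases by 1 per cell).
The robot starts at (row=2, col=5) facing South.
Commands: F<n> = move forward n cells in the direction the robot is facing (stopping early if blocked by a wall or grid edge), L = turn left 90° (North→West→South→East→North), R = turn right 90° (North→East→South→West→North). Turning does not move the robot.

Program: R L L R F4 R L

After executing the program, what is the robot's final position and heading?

Answer: Final position: (row=4, col=5), facing South

Derivation:
Start: (row=2, col=5), facing South
  R: turn right, now facing West
  L: turn left, now facing South
  L: turn left, now facing East
  R: turn right, now facing South
  F4: move forward 2/4 (blocked), now at (row=4, col=5)
  R: turn right, now facing West
  L: turn left, now facing South
Final: (row=4, col=5), facing South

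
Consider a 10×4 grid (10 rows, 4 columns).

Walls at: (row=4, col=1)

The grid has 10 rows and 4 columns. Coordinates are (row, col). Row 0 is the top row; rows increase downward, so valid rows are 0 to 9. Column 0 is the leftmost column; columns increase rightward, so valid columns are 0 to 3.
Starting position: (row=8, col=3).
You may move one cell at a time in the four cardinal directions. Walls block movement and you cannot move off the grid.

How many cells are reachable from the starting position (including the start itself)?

Answer: Reachable cells: 39

Derivation:
BFS flood-fill from (row=8, col=3):
  Distance 0: (row=8, col=3)
  Distance 1: (row=7, col=3), (row=8, col=2), (row=9, col=3)
  Distance 2: (row=6, col=3), (row=7, col=2), (row=8, col=1), (row=9, col=2)
  Distance 3: (row=5, col=3), (row=6, col=2), (row=7, col=1), (row=8, col=0), (row=9, col=1)
  Distance 4: (row=4, col=3), (row=5, col=2), (row=6, col=1), (row=7, col=0), (row=9, col=0)
  Distance 5: (row=3, col=3), (row=4, col=2), (row=5, col=1), (row=6, col=0)
  Distance 6: (row=2, col=3), (row=3, col=2), (row=5, col=0)
  Distance 7: (row=1, col=3), (row=2, col=2), (row=3, col=1), (row=4, col=0)
  Distance 8: (row=0, col=3), (row=1, col=2), (row=2, col=1), (row=3, col=0)
  Distance 9: (row=0, col=2), (row=1, col=1), (row=2, col=0)
  Distance 10: (row=0, col=1), (row=1, col=0)
  Distance 11: (row=0, col=0)
Total reachable: 39 (grid has 39 open cells total)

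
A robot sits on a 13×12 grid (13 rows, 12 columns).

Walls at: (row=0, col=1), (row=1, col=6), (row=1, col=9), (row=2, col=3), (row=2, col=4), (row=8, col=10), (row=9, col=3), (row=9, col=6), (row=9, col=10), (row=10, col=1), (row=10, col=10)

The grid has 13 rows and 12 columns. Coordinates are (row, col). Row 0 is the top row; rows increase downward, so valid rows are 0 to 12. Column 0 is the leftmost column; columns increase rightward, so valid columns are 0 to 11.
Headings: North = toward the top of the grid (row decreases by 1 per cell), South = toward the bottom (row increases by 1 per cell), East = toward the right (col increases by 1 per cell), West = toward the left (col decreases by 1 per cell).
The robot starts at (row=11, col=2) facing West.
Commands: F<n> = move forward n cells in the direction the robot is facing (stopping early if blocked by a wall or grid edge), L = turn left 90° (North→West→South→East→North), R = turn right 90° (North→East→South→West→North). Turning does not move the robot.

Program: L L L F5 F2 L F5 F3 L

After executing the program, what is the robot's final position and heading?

Start: (row=11, col=2), facing West
  L: turn left, now facing South
  L: turn left, now facing East
  L: turn left, now facing North
  F5: move forward 5, now at (row=6, col=2)
  F2: move forward 2, now at (row=4, col=2)
  L: turn left, now facing West
  F5: move forward 2/5 (blocked), now at (row=4, col=0)
  F3: move forward 0/3 (blocked), now at (row=4, col=0)
  L: turn left, now facing South
Final: (row=4, col=0), facing South

Answer: Final position: (row=4, col=0), facing South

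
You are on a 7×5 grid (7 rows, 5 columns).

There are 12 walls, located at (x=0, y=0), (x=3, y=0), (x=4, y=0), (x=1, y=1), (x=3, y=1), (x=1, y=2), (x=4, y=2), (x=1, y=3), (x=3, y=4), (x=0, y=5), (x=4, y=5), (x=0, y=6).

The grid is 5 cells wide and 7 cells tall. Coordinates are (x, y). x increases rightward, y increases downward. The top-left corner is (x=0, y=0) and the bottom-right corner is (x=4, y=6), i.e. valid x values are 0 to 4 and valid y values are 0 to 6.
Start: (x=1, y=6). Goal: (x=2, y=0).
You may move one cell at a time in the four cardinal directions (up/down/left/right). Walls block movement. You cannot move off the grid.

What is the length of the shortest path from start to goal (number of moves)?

BFS from (x=1, y=6) until reaching (x=2, y=0):
  Distance 0: (x=1, y=6)
  Distance 1: (x=1, y=5), (x=2, y=6)
  Distance 2: (x=1, y=4), (x=2, y=5), (x=3, y=6)
  Distance 3: (x=0, y=4), (x=2, y=4), (x=3, y=5), (x=4, y=6)
  Distance 4: (x=0, y=3), (x=2, y=3)
  Distance 5: (x=0, y=2), (x=2, y=2), (x=3, y=3)
  Distance 6: (x=0, y=1), (x=2, y=1), (x=3, y=2), (x=4, y=3)
  Distance 7: (x=2, y=0), (x=4, y=4)  <- goal reached here
One shortest path (7 moves): (x=1, y=6) -> (x=2, y=6) -> (x=2, y=5) -> (x=2, y=4) -> (x=2, y=3) -> (x=2, y=2) -> (x=2, y=1) -> (x=2, y=0)

Answer: Shortest path length: 7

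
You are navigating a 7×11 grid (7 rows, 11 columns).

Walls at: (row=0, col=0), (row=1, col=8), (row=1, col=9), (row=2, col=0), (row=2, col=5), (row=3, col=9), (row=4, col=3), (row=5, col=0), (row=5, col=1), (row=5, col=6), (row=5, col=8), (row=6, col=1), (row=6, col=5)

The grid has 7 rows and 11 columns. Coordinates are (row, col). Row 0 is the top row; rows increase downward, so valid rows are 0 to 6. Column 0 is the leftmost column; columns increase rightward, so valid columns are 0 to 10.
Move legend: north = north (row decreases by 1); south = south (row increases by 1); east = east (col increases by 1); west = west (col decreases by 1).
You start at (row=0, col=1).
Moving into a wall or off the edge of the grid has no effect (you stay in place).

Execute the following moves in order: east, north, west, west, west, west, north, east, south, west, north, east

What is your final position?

Start: (row=0, col=1)
  east (east): (row=0, col=1) -> (row=0, col=2)
  north (north): blocked, stay at (row=0, col=2)
  west (west): (row=0, col=2) -> (row=0, col=1)
  [×3]west (west): blocked, stay at (row=0, col=1)
  north (north): blocked, stay at (row=0, col=1)
  east (east): (row=0, col=1) -> (row=0, col=2)
  south (south): (row=0, col=2) -> (row=1, col=2)
  west (west): (row=1, col=2) -> (row=1, col=1)
  north (north): (row=1, col=1) -> (row=0, col=1)
  east (east): (row=0, col=1) -> (row=0, col=2)
Final: (row=0, col=2)

Answer: Final position: (row=0, col=2)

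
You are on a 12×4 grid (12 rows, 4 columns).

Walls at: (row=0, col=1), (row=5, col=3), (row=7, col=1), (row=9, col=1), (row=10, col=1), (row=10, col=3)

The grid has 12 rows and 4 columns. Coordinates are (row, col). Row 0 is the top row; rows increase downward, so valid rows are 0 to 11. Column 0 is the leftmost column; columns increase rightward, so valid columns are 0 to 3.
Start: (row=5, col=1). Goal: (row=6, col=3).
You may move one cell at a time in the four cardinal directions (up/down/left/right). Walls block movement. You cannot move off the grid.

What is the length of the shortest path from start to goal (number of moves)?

Answer: Shortest path length: 3

Derivation:
BFS from (row=5, col=1) until reaching (row=6, col=3):
  Distance 0: (row=5, col=1)
  Distance 1: (row=4, col=1), (row=5, col=0), (row=5, col=2), (row=6, col=1)
  Distance 2: (row=3, col=1), (row=4, col=0), (row=4, col=2), (row=6, col=0), (row=6, col=2)
  Distance 3: (row=2, col=1), (row=3, col=0), (row=3, col=2), (row=4, col=3), (row=6, col=3), (row=7, col=0), (row=7, col=2)  <- goal reached here
One shortest path (3 moves): (row=5, col=1) -> (row=5, col=2) -> (row=6, col=2) -> (row=6, col=3)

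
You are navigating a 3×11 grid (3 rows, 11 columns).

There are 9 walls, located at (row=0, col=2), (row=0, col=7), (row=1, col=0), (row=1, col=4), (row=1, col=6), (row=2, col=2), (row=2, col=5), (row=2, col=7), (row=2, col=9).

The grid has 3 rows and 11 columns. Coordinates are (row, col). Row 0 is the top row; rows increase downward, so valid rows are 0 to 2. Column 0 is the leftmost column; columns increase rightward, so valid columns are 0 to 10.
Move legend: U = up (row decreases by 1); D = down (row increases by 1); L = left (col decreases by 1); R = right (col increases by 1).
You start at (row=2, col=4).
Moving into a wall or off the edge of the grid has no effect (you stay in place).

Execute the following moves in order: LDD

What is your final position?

Answer: Final position: (row=2, col=3)

Derivation:
Start: (row=2, col=4)
  L (left): (row=2, col=4) -> (row=2, col=3)
  D (down): blocked, stay at (row=2, col=3)
  D (down): blocked, stay at (row=2, col=3)
Final: (row=2, col=3)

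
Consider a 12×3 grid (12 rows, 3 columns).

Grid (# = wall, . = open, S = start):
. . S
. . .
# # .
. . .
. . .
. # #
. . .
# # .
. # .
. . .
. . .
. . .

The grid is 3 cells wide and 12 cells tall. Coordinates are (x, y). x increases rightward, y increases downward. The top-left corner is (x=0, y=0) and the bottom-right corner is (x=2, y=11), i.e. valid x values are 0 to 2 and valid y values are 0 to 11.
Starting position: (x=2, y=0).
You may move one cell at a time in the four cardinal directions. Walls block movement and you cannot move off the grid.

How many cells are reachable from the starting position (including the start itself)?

BFS flood-fill from (x=2, y=0):
  Distance 0: (x=2, y=0)
  Distance 1: (x=1, y=0), (x=2, y=1)
  Distance 2: (x=0, y=0), (x=1, y=1), (x=2, y=2)
  Distance 3: (x=0, y=1), (x=2, y=3)
  Distance 4: (x=1, y=3), (x=2, y=4)
  Distance 5: (x=0, y=3), (x=1, y=4)
  Distance 6: (x=0, y=4)
  Distance 7: (x=0, y=5)
  Distance 8: (x=0, y=6)
  Distance 9: (x=1, y=6)
  Distance 10: (x=2, y=6)
  Distance 11: (x=2, y=7)
  Distance 12: (x=2, y=8)
  Distance 13: (x=2, y=9)
  Distance 14: (x=1, y=9), (x=2, y=10)
  Distance 15: (x=0, y=9), (x=1, y=10), (x=2, y=11)
  Distance 16: (x=0, y=8), (x=0, y=10), (x=1, y=11)
  Distance 17: (x=0, y=11)
Total reachable: 29 (grid has 29 open cells total)

Answer: Reachable cells: 29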